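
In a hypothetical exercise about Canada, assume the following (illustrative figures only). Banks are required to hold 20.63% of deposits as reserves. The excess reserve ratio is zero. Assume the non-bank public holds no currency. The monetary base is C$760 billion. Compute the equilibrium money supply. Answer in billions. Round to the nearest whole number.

C$3684 billion

With no currency drain or excess reserves, the money multiplier is m = 1/rr = 1/0.2063 ≈ 4.8473.
Money supply M = m × MB = 4.8473 × 760 = 3683.948 billion.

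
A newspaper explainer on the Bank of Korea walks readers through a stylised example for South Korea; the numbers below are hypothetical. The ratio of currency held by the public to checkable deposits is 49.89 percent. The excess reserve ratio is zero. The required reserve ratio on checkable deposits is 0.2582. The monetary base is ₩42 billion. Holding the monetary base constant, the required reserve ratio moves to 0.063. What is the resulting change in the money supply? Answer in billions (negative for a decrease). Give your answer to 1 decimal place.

₩28.9 billion

Initially m₁ = (1 + 0.4989) / (0.2582 + 0.4989) ≈ 1.9798, so M₁ = 1.9798 × 42 = 83.1516 billion.
After the change m₂ = (1 + 0.4989) / (0.063 + 0.4989) ≈ 2.6676, so M₂ = 2.6676 × 42 = 112.0392 billion.
ΔM = M₂ − M₁ = 112.0392 − 83.1516 = 28.8876 billion.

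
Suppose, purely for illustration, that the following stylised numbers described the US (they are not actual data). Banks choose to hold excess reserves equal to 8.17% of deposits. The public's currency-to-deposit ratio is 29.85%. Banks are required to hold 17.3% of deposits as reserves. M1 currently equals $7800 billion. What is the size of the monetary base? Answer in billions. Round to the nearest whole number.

$3323 billion

The money multiplier is m = (1 + c) / (rr + e + c) = (1 + 0.2985) / (0.173 + 0.0817 + 0.2985) ≈ 2.34725.
MB = M / m = 7800 / 2.34725 ≈ 3323.0376 billion.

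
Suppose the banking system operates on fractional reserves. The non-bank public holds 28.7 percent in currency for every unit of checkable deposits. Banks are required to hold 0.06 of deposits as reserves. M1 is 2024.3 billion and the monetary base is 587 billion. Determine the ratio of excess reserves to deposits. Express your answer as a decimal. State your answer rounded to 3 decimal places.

0.026

Using m = M/MB = 2024.3/587 ≈ 3.448552. Since m = (1 + c)/(c + rr + e), the denominator satisfies c + rr + e = (1 + c)/m = (1 + 0.287) / 3.448552 ≈ 0.373200.
With c = 0.287 and rr = 0.06, the ratio of excess reserves to deposits is 0.373200 − 0.287 − 0.06 = 0.0262.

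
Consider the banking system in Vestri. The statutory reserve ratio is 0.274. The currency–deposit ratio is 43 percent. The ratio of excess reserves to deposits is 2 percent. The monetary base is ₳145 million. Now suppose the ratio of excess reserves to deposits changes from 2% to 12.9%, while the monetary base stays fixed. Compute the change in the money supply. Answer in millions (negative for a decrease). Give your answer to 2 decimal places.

Initially m₁ = (1 + 0.43) / (0.274 + 0.02 + 0.43) ≈ 1.975138, so M₁ = 1.975138 × 145 ≈ 286.395 million.
After the change m₂ = (1 + 0.43) / (0.274 + 0.129 + 0.43) ≈ 1.716687, so M₂ = 1.716687 × 145 ≈ 248.9196 million.
ΔM = M₂ − M₁ = 248.9196 − 286.395 = -37.4754 million.

-37.48 million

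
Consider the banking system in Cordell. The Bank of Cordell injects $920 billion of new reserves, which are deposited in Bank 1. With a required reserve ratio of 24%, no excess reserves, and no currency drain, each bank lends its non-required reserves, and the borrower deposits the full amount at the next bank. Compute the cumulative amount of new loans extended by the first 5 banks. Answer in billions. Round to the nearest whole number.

Bank i lends (1 − rr)^i of the original deposit: Bank 1 lends 920·0.7600 = 699.2000, Bank 2 lends 920·0.7600² = 531.3920, and so on.
Summing a geometric series: total = 920·[0.7600·(1 − 0.7600^5) / (1 − 0.7600)] ≈ 2174.6503 billion.

$2175 billion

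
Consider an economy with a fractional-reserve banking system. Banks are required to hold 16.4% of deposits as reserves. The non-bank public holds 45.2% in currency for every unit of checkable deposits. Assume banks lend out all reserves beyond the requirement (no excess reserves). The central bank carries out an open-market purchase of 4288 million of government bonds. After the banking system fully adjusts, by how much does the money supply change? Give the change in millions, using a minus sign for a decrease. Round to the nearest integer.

The money multiplier is m = (1 + c) / (rr + c) = (1 + 0.452) / (0.164 + 0.452) ≈ 2.35714.
The purchase adds 4288 million of base, so ΔM = m × ΔMB = 2.35714 × (+4288) ≈ 10107.4163 million.

10107 million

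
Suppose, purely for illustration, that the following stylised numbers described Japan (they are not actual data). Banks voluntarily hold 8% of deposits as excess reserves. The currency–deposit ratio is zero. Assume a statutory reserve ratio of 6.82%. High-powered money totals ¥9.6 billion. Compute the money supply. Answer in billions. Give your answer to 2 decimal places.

¥64.78 billion

The money multiplier is m = 1 / (rr + e) = 1 / (0.0682 + 0.08) ≈ 6.7476.
So M = m × MB = 6.7476 × 9.6 ≈ 64.777 billion.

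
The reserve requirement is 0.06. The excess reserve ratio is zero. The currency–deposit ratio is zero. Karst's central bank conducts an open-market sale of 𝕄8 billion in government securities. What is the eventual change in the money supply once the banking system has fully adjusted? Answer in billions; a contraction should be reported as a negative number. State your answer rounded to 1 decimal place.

-133.3 billion

The simple money multiplier is m = 1/rr = 1/0.06 ≈ 16.6667.
An open-market sale reduces the monetary base by 8 billion, so ΔM = m × ΔMB = 16.6667 × (−8) = -133.3336 billion.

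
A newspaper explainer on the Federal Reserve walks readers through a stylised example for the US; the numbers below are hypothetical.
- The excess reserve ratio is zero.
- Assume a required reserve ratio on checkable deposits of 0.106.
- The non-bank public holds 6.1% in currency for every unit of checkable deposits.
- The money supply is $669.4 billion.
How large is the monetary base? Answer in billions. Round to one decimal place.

The money multiplier is m = (1 + c) / (rr + c) = (1 + 0.061) / (0.106 + 0.061) ≈ 6.35329.
MB = M / m = 669.4 / 6.35329 ≈ 105.3627 billion.

$105.4 billion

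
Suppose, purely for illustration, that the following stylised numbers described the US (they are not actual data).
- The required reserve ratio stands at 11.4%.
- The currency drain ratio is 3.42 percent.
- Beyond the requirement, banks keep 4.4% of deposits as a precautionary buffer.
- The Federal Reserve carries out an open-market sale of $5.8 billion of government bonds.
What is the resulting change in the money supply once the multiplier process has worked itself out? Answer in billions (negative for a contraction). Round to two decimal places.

The money multiplier is m = (1 + c) / (rr + e + c) = (1 + 0.0342) / (0.114 + 0.044 + 0.0342) ≈ 5.3809.
The sale removes 5.8 billion of base, so ΔM = m × ΔMB = 5.3809 × (−5.8) ≈ -31.2092 billion.

-31.21 billion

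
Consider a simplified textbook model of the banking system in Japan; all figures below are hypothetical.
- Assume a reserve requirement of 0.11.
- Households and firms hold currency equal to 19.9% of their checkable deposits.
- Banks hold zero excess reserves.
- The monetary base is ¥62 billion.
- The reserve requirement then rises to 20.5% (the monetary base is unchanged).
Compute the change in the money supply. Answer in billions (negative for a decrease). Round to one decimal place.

Initially m₁ = (1 + 0.199) / (0.11 + 0.199) ≈ 3.8803, so M₁ = 3.8803 × 62 = 240.5786 billion.
After the change m₂ = (1 + 0.199) / (0.205 + 0.199) ≈ 2.9678, so M₂ = 2.9678 × 62 = 184.0036 billion.
ΔM = M₂ − M₁ = 184.0036 − 240.5786 = -56.575 billion.

-56.6 billion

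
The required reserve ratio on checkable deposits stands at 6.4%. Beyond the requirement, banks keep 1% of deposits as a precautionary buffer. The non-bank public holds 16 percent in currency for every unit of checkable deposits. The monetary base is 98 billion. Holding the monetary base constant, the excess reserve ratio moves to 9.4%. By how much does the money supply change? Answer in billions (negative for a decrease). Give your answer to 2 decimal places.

-128.33 billion

Initially m₁ = (1 + 0.16) / (0.064 + 0.01 + 0.16) ≈ 4.95726, so M₁ = 4.95726 × 98 ≈ 485.8115 billion.
After the change m₂ = (1 + 0.16) / (0.064 + 0.094 + 0.16) ≈ 3.64780, so M₂ = 3.64780 × 98 = 357.4844 billion.
ΔM = M₂ − M₁ = 357.4844 − 485.8115 = -128.3271 billion.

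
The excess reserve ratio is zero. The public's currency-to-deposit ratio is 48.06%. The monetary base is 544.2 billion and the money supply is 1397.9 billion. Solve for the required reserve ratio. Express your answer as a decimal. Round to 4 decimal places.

Using m = M/MB = 1397.9/544.2 ≈ 2.568725. Since m = (1 + c)/(c + rr + e), the denominator satisfies c + rr + e = (1 + c)/m = (1 + 0.4806) / 2.568725 ≈ 0.576395.
With c = 0.4806 and e = 0, the required reserve ratio is 0.576395 − 0.4806 − 0 = 0.095795.

0.0958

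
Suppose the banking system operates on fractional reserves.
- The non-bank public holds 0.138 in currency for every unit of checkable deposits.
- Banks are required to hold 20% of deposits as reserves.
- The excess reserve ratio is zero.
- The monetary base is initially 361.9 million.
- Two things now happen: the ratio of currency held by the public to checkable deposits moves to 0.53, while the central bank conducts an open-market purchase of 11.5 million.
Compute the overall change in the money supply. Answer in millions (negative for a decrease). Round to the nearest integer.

Before: m₁ = (1 + 0.138) / (0.2 + 0.138) ≈ 3.3669, MB₁ = 361.9, so M₁ = 3.3669 × 361.9 ≈ 1218.4811 million.
After: m₂ = (1 + 0.53) / (0.2 + 0.53) ≈ 2.0959, MB₂ = 361.9 + 11.5 = 373.4, so M₂ = 2.0959 × 373.4 ≈ 782.6091 million.
ΔM = M₂ − M₁ = 782.6091 − 1218.4811 = -435.872 million.

-436 million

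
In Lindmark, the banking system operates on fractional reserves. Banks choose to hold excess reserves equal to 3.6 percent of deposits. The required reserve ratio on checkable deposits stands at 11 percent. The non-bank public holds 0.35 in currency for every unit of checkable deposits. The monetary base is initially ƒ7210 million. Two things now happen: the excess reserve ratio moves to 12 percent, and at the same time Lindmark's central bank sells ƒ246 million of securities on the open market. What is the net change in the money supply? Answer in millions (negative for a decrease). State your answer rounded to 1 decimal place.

Before: m₁ = (1 + 0.35) / (0.11 + 0.036 + 0.35) ≈ 2.721774, MB₁ = 7210, so M₁ = 2.721774 × 7210 ≈ 19623.9905 million.
After: m₂ = (1 + 0.35) / (0.11 + 0.12 + 0.35) ≈ 2.327586, MB₂ = 7210 − 246 = 6964, so M₂ = 2.327586 × 6964 ≈ 16209.3089 million.
ΔM = M₂ − M₁ = 16209.3089 − 19623.9905 = -3414.6816 million.

-3414.7 million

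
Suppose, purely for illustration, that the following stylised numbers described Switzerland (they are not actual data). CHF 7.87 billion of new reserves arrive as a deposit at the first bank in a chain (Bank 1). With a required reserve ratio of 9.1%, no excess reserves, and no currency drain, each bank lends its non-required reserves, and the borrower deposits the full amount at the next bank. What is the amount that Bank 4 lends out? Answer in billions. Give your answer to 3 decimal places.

CHF 5.373 billion

Each bank lends a fraction (1 − rr) = 0.9090 of the deposit it receives, so Bank 4 receives 7.87·0.9090^3 and lends 7.87·0.9090^4 ≈ 5.3732 billion.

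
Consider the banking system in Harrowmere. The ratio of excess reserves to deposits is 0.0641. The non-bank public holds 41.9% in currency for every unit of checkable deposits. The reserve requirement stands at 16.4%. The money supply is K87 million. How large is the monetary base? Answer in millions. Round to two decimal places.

K39.67 million

The money multiplier is m = (1 + c) / (rr + e + c) = (1 + 0.419) / (0.164 + 0.0641 + 0.419) ≈ 2.19286.
MB = M / m = 87 / 2.19286 ≈ 39.6742 million.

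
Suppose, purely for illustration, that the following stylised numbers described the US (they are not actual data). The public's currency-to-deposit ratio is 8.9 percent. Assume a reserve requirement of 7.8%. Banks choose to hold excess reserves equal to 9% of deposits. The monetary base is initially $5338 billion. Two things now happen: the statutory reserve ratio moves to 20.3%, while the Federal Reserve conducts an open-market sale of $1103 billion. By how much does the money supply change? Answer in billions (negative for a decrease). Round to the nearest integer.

Before: m₁ = (1 + 0.089) / (0.078 + 0.09 + 0.089) ≈ 4.23735, MB₁ = 5338, so M₁ = 4.23735 × 5338 = 22618.9743 billion.
After: m₂ = (1 + 0.089) / (0.203 + 0.09 + 0.089) ≈ 2.85079, MB₂ = 5338 − 1103 = 4235, so M₂ = 2.85079 × 4235 ≈ 12073.0956 billion.
ΔM = M₂ − M₁ = 12073.0956 − 22618.9743 = -10545.8787 billion.

-10546 billion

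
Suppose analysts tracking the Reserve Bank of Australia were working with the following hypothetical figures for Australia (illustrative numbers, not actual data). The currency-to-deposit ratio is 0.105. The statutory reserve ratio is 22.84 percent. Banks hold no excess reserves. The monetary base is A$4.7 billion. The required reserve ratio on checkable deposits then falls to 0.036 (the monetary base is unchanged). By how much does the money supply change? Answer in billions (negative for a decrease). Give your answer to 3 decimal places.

Initially m₁ = (1 + 0.105) / (0.2284 + 0.105) ≈ 3.31434, so M₁ = 3.31434 × 4.7 ≈ 15.5774 billion.
After the change m₂ = (1 + 0.105) / (0.036 + 0.105) ≈ 7.83688, so M₂ = 7.83688 × 4.7 ≈ 36.8333 billion.
ΔM = M₂ − M₁ = 36.8333 − 15.5774 = 21.2559 billion.

A$21.256 billion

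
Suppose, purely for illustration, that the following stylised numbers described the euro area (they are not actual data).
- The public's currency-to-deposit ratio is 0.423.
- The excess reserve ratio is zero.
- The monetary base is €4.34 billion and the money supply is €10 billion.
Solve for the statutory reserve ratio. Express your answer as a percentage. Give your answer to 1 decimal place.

19.5%

Using m = M/MB = 10/4.34 ≈ 2.304147. Since m = (1 + c)/(c + rr + e), the denominator satisfies c + rr + e = (1 + c)/m = (1 + 0.423) / 2.304147 ≈ 0.617582.
With c = 0.423 and e = 0, the statutory reserve ratio is 0.617582 − 0.423 − 0 = 0.194582.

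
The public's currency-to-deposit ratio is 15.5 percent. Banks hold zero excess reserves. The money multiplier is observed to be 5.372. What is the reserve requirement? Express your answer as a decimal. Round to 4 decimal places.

Using m = 5.372. Since m = (1 + c)/(c + rr + e), the denominator satisfies c + rr + e = (1 + c)/m = (1 + 0.155) / 5.372 ≈ 0.215004.
With c = 0.155 and e = 0, the reserve requirement is 0.215004 − 0.155 − 0 = 0.060004.

0.0600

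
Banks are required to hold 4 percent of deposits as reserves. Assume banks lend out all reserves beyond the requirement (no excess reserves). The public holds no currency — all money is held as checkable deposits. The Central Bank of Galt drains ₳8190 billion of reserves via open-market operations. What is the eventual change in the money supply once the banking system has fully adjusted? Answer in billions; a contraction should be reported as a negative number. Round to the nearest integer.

The simple money multiplier is m = 1/rr = 1/0.04 = 25.
An open-market sale reduces the monetary base by 8190 billion, so ΔM = m × ΔMB = 25 × (−8190) = -204750 billion.

-204750 billion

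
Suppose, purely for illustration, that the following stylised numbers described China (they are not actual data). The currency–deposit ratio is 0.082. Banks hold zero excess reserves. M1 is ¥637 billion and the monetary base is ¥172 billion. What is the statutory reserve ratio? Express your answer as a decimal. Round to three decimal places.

Using m = M/MB = 637/172 ≈ 3.703488. Since m = (1 + c)/(c + rr + e), the denominator satisfies c + rr + e = (1 + c)/m = (1 + 0.082) / 3.703488 ≈ 0.292157.
With c = 0.082 and e = 0, the statutory reserve ratio is 0.292157 − 0.082 − 0 = 0.210157.

0.210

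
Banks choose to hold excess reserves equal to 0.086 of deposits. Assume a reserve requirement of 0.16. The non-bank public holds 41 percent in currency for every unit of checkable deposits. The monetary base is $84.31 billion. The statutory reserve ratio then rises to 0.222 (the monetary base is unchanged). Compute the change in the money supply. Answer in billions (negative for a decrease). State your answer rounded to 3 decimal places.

Initially m₁ = (1 + 0.41) / (0.16 + 0.086 + 0.41) ≈ 2.149390, so M₁ = 2.149390 × 84.31 ≈ 181.2151 billion.
After the change m₂ = (1 + 0.41) / (0.222 + 0.086 + 0.41) ≈ 1.963788, so M₂ = 1.963788 × 84.31 ≈ 165.567 billion.
ΔM = M₂ − M₁ = 165.567 − 181.2151 = -15.6481 billion.

-15.648 billion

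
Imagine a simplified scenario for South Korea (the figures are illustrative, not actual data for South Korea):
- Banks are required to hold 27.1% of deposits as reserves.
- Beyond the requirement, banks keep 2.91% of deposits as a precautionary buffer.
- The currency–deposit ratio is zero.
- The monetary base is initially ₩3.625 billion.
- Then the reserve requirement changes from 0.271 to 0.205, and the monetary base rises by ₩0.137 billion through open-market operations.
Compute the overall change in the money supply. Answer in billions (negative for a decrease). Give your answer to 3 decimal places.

₩3.991 billion

Before: m₁ = 1 / (0.271 + 0.0291) ≈ 3.33222, MB₁ = 3.625, so M₁ = 3.33222 × 3.625 ≈ 12.0793 billion.
After: m₂ = 1 / (0.205 + 0.0291) ≈ 4.27168, MB₂ = 3.625 + 0.137 = 3.762, so M₂ = 4.27168 × 3.762 ≈ 16.0701 billion.
ΔM = M₂ − M₁ = 16.0701 − 12.0793 = 3.9908 billion.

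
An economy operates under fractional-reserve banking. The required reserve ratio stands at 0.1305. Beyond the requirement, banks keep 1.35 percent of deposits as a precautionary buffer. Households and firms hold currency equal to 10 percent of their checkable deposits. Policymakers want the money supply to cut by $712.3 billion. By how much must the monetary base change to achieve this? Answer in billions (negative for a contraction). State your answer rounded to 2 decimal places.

The money multiplier is m = (1 + c) / (rr + e + c) = (1 + 0.1) / (0.1305 + 0.0135 + 0.1) ≈ 4.508197.
ΔMB = ΔM / m = (−712.3) / 4.508197 ≈ -158.0011 billion.

-158.00 billion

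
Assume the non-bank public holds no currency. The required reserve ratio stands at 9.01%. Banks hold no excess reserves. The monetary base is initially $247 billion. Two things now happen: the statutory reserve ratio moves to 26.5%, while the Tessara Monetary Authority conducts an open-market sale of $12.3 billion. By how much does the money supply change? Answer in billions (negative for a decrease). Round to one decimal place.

Before: m₁ = 1 / (0.0901) ≈ 11.09878, MB₁ = 247, so M₁ = 11.09878 × 247 ≈ 2741.3987 billion.
After: m₂ = 1 / (0.265) ≈ 3.77358, MB₂ = 247 − 12.3 = 234.7, so M₂ = 3.77358 × 234.7 ≈ 885.6592 billion.
ΔM = M₂ − M₁ = 885.6592 − 2741.3987 = -1855.7395 billion.

-1855.7 billion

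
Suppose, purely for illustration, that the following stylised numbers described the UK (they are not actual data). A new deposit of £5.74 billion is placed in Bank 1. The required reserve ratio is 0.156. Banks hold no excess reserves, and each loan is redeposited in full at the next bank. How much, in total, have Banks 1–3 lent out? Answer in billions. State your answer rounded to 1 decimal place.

£12.4 billion

Bank i lends (1 − rr)^i of the original deposit: Bank 1 lends 5.74·0.8440 ≈ 4.8446, Bank 2 lends 5.74·0.8440² ≈ 4.0888, and so on.
Summing a geometric series: total = 5.74·[0.8440·(1 − 0.8440^3) / (1 − 0.8440)] ≈ 12.3843 billion.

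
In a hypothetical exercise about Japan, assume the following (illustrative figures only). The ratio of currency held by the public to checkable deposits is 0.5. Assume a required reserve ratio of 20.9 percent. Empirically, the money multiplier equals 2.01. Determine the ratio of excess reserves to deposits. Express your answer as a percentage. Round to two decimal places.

3.73%

Using m = 2.01. Since m = (1 + c)/(c + rr + e), the denominator satisfies c + rr + e = (1 + c)/m = (1 + 0.5) / 2.01 ≈ 0.746269.
With c = 0.5 and rr = 0.209, the ratio of excess reserves to deposits is 0.746269 − 0.5 − 0.209 = 0.037269.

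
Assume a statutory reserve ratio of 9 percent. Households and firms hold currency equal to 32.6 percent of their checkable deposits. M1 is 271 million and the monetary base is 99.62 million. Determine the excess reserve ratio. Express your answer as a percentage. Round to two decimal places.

Using m = M/MB = 271/99.62 ≈ 2.720337. Since m = (1 + c)/(c + rr + e), the denominator satisfies c + rr + e = (1 + c)/m = (1 + 0.326) / 2.720337 ≈ 0.487440.
With c = 0.326 and rr = 0.09, the excess reserve ratio is 0.487440 − 0.326 − 0.09 = 0.07144.

7.14%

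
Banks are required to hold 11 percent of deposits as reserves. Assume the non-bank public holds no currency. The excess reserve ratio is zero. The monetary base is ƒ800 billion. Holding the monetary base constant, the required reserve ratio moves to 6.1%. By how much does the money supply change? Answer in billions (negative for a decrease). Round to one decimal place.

ƒ5842.0 billion

Initially m₁ = 1 / (0.11) ≈ 9.09091, so M₁ = 9.09091 × 800 = 7272.728 billion.
After the change m₂ = 1 / (0.061) ≈ 16.39344, so M₂ = 16.39344 × 800 = 13114.752 billion.
ΔM = M₂ − M₁ = 13114.752 − 7272.728 = 5842.024 billion.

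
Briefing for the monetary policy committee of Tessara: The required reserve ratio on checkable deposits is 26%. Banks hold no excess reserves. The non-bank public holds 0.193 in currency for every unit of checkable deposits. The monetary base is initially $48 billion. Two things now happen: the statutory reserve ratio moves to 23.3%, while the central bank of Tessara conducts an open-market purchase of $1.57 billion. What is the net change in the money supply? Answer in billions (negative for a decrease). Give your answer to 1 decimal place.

$12.4 billion

Before: m₁ = (1 + 0.193) / (0.26 + 0.193) ≈ 2.6336, MB₁ = 48, so M₁ = 2.6336 × 48 = 126.4128 billion.
After: m₂ = (1 + 0.193) / (0.233 + 0.193) ≈ 2.8005, MB₂ = 48 + 1.57 = 49.57, so M₂ = 2.8005 × 49.57 ≈ 138.8208 billion.
ΔM = M₂ − M₁ = 138.8208 − 126.4128 = 12.408 billion.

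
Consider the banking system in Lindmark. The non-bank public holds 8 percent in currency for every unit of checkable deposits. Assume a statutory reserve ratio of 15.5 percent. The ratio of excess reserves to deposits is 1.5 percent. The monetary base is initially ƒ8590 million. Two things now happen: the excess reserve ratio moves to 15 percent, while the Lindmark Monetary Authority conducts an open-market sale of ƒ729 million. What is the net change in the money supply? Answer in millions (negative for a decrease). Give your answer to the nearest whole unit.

Before: m₁ = (1 + 0.08) / (0.155 + 0.015 + 0.08) = 4.32, MB₁ = 8590, so M₁ = 4.32 × 8590 = 37108.8 million.
After: m₂ = (1 + 0.08) / (0.155 + 0.15 + 0.08) ≈ 2.80519, MB₂ = 8590 − 729 = 7861, so M₂ = 2.80519 × 7861 ≈ 22051.5986 million.
ΔM = M₂ − M₁ = 22051.5986 − 37108.8 = -15057.2014 million.

-15057 million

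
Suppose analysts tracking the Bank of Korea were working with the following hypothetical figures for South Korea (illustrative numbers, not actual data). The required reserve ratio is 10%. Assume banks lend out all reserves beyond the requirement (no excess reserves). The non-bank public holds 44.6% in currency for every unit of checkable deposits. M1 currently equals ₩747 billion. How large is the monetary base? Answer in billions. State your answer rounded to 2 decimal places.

₩282.06 billion

The money multiplier is m = (1 + c) / (rr + c) = (1 + 0.446) / (0.1 + 0.446) ≈ 2.648352.
MB = M / m = 747 / 2.648352 ≈ 282.0622 billion.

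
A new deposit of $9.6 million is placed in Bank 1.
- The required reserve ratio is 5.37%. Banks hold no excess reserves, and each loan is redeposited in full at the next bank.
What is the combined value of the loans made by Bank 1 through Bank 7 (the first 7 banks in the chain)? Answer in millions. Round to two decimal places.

$54.22 million

Bank i lends (1 − rr)^i of the original deposit: Bank 1 lends 9.6·0.9463 ≈ 9.0845, Bank 2 lends 9.6·0.9463² ≈ 8.5966, and so on.
Summing a geometric series: total = 9.6·[0.9463·(1 − 0.9463^7) / (1 − 0.9463)] ≈ 54.2160 million.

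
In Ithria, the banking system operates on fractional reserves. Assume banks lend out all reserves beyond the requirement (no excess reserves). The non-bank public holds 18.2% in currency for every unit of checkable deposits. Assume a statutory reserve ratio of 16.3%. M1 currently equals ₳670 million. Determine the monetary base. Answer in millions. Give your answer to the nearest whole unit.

₳196 million

The money multiplier is m = (1 + c) / (rr + c) = (1 + 0.182) / (0.163 + 0.182) ≈ 3.4261.
MB = M / m = 670 / 3.4261 ≈ 195.5576 million.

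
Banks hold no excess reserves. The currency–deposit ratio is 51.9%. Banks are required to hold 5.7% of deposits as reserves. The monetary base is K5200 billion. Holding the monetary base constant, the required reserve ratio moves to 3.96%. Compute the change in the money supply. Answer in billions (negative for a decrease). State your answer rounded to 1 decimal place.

Initially m₁ = (1 + 0.519) / (0.057 + 0.519) ≈ 2.637153, so M₁ = 2.637153 × 5200 = 13713.1956 billion.
After the change m₂ = (1 + 0.519) / (0.0396 + 0.519) ≈ 2.719298, so M₂ = 2.719298 × 5200 = 14140.3496 billion.
ΔM = M₂ − M₁ = 14140.3496 − 13713.1956 = 427.154 billion.

K427.2 billion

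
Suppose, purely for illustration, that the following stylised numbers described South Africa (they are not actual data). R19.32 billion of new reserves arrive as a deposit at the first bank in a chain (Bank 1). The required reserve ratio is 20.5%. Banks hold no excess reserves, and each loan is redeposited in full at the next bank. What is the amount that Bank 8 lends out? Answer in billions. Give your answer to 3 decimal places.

R3.083 billion

Each bank lends a fraction (1 − rr) = 0.7950 of the deposit it receives, so Bank 8 receives 19.32·0.7950^7 and lends 19.32·0.7950^8 ≈ 3.0828 billion.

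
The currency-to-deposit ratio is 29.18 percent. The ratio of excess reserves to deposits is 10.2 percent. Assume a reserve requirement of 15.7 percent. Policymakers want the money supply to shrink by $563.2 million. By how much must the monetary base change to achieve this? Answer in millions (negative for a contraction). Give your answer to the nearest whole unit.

The money multiplier is m = (1 + c) / (rr + e + c) = (1 + 0.2918) / (0.157 + 0.102 + 0.2918) ≈ 2.3453.
ΔMB = ΔM / m = (−563.2) / 2.3453 ≈ -240.1399 million.

-240 million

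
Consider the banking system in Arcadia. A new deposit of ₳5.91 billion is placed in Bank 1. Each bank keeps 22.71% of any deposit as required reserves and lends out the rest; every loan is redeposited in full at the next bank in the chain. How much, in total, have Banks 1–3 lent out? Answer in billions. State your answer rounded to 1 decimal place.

Bank i lends (1 − rr)^i of the original deposit: Bank 1 lends 5.91·0.7729 ≈ 4.5678, Bank 2 lends 5.91·0.7729² ≈ 3.5305, and so on.
Summing a geometric series: total = 5.91·[0.7729·(1 − 0.7729^3) / (1 − 0.7729)] ≈ 10.8270 billion.

₳10.8 billion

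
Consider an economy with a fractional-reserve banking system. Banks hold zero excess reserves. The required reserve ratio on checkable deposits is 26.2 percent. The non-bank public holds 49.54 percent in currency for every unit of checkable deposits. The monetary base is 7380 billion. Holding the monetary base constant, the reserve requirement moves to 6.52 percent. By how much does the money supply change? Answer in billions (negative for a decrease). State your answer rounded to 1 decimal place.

5115.2 billion

Initially m₁ = (1 + 0.4954) / (0.262 + 0.4954) ≈ 1.974386, so M₁ = 1.974386 × 7380 ≈ 14570.9687 billion.
After the change m₂ = (1 + 0.4954) / (0.0652 + 0.4954) ≈ 2.667499, so M₂ = 2.667499 × 7380 ≈ 19686.1426 billion.
ΔM = M₂ − M₁ = 19686.1426 − 14570.9687 = 5115.1739 billion.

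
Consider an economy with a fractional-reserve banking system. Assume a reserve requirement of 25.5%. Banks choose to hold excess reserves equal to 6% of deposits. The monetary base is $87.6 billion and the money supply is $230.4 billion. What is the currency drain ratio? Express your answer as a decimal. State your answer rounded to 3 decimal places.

0.105

Using m = M/MB = 230.4/87.6 ≈ 2.630137. From m = (1 + c)/(c + rr + e), rearranging gives 1 + c = m·(c + rr + e), so c·(1 − m) = m·(rr + e) − 1.
Hence c = [m·(rr + e) − 1]/(1 − m) = [2.630137 × (0.255 + 0.06) − 1] / (1 − 2.630137) ≈ 0.105210.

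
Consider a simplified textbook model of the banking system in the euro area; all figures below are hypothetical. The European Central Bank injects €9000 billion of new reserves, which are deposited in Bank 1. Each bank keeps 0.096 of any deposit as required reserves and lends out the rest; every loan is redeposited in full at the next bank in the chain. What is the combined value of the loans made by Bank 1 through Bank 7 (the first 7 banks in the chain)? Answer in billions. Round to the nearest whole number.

€42936 billion

Bank i lends (1 − rr)^i of the original deposit: Bank 1 lends 9000·0.9040 = 8136.0000, Bank 2 lends 9000·0.9040² = 7354.9440, and so on.
Summing a geometric series: total = 9000·[0.9040·(1 − 0.9040^7) / (1 − 0.9040)] ≈ 42936.2883 billion.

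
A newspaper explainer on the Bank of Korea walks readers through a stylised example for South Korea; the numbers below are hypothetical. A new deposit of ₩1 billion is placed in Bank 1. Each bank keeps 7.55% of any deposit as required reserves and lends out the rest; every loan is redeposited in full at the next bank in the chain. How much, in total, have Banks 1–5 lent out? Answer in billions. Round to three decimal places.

₩3.975 billion

Bank i lends (1 − rr)^i of the original deposit: Bank 1 lends 1·0.9245 = 0.9245, Bank 2 lends 1·0.9245² ≈ 0.8547, and so on.
Summing a geometric series: total = 1·[0.9245·(1 − 0.9245^5) / (1 − 0.9245)] ≈ 3.9752 billion.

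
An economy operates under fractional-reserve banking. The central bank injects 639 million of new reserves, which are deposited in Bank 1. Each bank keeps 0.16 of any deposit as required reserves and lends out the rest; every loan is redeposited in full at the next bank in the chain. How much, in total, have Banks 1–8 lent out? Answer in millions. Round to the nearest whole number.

Bank i lends (1 − rr)^i of the original deposit: Bank 1 lends 639·0.8400 = 536.7600, Bank 2 lends 639·0.8400² = 450.8784, and so on.
Summing a geometric series: total = 639·[0.8400·(1 − 0.8400^8) / (1 − 0.8400)] ≈ 2523.1884 million.

2523 million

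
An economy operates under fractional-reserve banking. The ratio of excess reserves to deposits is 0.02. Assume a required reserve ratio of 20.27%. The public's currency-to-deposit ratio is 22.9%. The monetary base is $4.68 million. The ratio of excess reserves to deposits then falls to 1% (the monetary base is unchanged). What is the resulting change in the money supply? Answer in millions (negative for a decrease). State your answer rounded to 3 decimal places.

$0.288 million

Initially m₁ = (1 + 0.229) / (0.2027 + 0.02 + 0.229) ≈ 2.72083, so M₁ = 2.72083 × 4.68 ≈ 12.7335 million.
After the change m₂ = (1 + 0.229) / (0.2027 + 0.01 + 0.229) ≈ 2.78243, so M₂ = 2.78243 × 4.68 ≈ 13.0218 million.
ΔM = M₂ − M₁ = 13.0218 − 12.7335 = 0.2883 million.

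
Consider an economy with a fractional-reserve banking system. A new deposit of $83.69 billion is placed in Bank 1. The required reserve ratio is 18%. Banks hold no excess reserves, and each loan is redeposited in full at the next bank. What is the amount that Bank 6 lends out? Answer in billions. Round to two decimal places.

$25.44 billion

Each bank lends a fraction (1 − rr) = 0.8200 of the deposit it receives, so Bank 6 receives 83.69·0.8200^5 and lends 83.69·0.8200^6 ≈ 25.4423 billion.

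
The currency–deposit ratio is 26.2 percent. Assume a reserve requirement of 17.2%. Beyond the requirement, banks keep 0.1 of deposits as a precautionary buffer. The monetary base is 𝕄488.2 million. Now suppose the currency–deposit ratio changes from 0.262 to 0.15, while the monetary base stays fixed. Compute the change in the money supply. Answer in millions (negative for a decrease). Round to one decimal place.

𝕄176.6 million

Initially m₁ = (1 + 0.262) / (0.172 + 0.1 + 0.262) ≈ 2.36330, so M₁ = 2.36330 × 488.2 ≈ 1153.7631 million.
After the change m₂ = (1 + 0.15) / (0.172 + 0.1 + 0.15) ≈ 2.72512, so M₂ = 2.72512 × 488.2 ≈ 1330.4036 million.
ΔM = M₂ − M₁ = 1330.4036 − 1153.7631 = 176.6405 million.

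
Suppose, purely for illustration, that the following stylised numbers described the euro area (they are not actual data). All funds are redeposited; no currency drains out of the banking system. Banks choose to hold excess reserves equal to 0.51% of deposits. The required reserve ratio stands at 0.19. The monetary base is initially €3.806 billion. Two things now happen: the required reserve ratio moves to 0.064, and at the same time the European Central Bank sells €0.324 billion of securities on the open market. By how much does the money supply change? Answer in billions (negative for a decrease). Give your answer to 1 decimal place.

€30.9 billion

Before: m₁ = 1 / (0.19 + 0.0051) ≈ 5.1256, MB₁ = 3.806, so M₁ = 5.1256 × 3.806 ≈ 19.508 billion.
After: m₂ = 1 / (0.064 + 0.0051) ≈ 14.4718, MB₂ = 3.806 − 0.324 = 3.482, so M₂ = 14.4718 × 3.482 ≈ 50.3908 billion.
ΔM = M₂ − M₁ = 50.3908 − 19.508 = 30.8828 billion.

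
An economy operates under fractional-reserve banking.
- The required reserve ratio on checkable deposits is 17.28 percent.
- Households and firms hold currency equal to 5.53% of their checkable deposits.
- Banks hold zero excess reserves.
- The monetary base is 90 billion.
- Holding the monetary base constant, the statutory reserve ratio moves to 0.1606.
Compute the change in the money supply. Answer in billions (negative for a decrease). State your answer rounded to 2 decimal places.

Initially m₁ = (1 + 0.0553) / (0.1728 + 0.0553) ≈ 4.62648, so M₁ = 4.62648 × 90 = 416.3832 billion.
After the change m₂ = (1 + 0.0553) / (0.1606 + 0.0553) ≈ 4.88791, so M₂ = 4.88791 × 90 = 439.9119 billion.
ΔM = M₂ − M₁ = 439.9119 − 416.3832 = 23.5287 billion.

23.53 billion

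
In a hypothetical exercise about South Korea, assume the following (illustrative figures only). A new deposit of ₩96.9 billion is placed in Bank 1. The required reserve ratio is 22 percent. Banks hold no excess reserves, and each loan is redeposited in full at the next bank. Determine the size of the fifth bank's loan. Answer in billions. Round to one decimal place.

Each bank lends a fraction (1 − rr) = 0.7800 of the deposit it receives, so Bank 5 receives 96.9·0.7800^4 and lends 96.9·0.7800^5 ≈ 27.9767 billion.

₩28.0 billion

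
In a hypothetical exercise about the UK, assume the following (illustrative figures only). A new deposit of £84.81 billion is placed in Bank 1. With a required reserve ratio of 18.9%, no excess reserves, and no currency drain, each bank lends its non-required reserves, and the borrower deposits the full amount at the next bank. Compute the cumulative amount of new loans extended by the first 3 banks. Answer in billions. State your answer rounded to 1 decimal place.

£169.8 billion

Bank i lends (1 − rr)^i of the original deposit: Bank 1 lends 84.81·0.8110 ≈ 68.7809, Bank 2 lends 84.81·0.8110² ≈ 55.7813, and so on.
Summing a geometric series: total = 84.81·[0.8110·(1 − 0.8110^3) / (1 − 0.8110)] ≈ 169.8009 billion.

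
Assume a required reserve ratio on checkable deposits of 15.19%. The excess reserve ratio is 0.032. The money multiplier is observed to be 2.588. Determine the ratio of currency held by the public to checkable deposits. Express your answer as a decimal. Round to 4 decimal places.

Using m = 2.588. From m = (1 + c)/(c + rr + e), rearranging gives 1 + c = m·(c + rr + e), so c·(1 − m) = m·(rr + e) − 1.
Hence c = [m·(rr + e) − 1]/(1 − m) = [2.588 × (0.1519 + 0.032) − 1] / (1 − 2.588) ≈ 0.330017.

0.3300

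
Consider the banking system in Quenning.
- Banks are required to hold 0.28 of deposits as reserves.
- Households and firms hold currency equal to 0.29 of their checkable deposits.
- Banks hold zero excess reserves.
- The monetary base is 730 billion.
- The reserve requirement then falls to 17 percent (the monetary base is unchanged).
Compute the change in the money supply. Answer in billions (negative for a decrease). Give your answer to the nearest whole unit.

395 billion

Initially m₁ = (1 + 0.29) / (0.28 + 0.29) ≈ 2.2632, so M₁ = 2.2632 × 730 = 1652.136 billion.
After the change m₂ = (1 + 0.29) / (0.17 + 0.29) ≈ 2.8043, so M₂ = 2.8043 × 730 = 2047.139 billion.
ΔM = M₂ − M₁ = 2047.139 − 1652.136 = 395.003 billion.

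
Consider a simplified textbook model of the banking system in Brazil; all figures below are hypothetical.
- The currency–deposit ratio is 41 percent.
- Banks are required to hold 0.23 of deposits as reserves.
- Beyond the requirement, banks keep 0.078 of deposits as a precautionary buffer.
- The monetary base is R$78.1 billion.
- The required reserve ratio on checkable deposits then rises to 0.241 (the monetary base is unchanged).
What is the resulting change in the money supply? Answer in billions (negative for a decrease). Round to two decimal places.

-2.31 billion

Initially m₁ = (1 + 0.41) / (0.23 + 0.078 + 0.41) ≈ 1.96379, so M₁ = 1.96379 × 78.1 ≈ 153.372 billion.
After the change m₂ = (1 + 0.41) / (0.241 + 0.078 + 0.41) ≈ 1.93416, so M₂ = 1.93416 × 78.1 ≈ 151.0579 billion.
ΔM = M₂ − M₁ = 151.0579 − 153.372 = -2.3141 billion.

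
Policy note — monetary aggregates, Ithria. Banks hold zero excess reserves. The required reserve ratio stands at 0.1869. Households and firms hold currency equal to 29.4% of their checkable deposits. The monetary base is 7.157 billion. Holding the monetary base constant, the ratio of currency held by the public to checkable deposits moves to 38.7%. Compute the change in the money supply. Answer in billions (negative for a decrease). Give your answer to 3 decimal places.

Initially m₁ = (1 + 0.294) / (0.1869 + 0.294) ≈ 2.69079, so M₁ = 2.69079 × 7.157 ≈ 19.258 billion.
After the change m₂ = (1 + 0.387) / (0.1869 + 0.387) ≈ 2.41680, so M₂ = 2.41680 × 7.157 ≈ 17.297 billion.
ΔM = M₂ − M₁ = 17.297 − 19.258 = -1.961 billion.

-1.961 billion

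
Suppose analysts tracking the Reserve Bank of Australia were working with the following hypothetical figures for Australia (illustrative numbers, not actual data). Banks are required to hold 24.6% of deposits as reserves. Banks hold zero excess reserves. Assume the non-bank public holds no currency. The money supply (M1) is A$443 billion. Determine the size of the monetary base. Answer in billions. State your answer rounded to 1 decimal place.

A$109.0 billion

With no currency drain and no excess reserves, the money multiplier is m = 1/rr = 1/0.246 ≈ 4.06504.
The monetary base is MB = M / m = 443 / 4.06504 ≈ 108.978 billion.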